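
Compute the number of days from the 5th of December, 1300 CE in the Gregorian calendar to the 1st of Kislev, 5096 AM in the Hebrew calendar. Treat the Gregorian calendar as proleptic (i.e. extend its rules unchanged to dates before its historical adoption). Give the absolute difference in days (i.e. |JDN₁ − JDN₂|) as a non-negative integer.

12773

First date → JDN 2196214; second date → JDN 2208987.
The interval is |2196214 − 2208987| = 12773 days.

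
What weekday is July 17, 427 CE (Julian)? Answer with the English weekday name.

This is JDN 1877217 (18 July 427 Gregorian).
JDN 1877217 mod 7 = 6, and JDN 0 was a Monday, so this is a Sunday.

Sunday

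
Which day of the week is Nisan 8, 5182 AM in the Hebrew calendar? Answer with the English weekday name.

Tuesday

This is JDN 2240533 (9 April 1422 Gregorian).
JDN 2240533 mod 7 = 1, and JDN 0 was a Monday, so this is a Tuesday.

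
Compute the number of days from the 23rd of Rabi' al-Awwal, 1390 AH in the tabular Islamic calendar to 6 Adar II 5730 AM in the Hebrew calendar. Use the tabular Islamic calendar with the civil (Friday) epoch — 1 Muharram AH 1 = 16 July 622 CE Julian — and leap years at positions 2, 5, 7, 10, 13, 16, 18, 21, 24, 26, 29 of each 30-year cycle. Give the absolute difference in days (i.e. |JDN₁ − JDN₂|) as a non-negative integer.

First date → JDN 2440736; second date → JDN 2440660.
The interval is |2440736 − 2440660| = 76 days.

76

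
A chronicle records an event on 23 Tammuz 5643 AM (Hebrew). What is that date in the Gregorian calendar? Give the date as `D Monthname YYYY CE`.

Julian Day Number of the source date = 2409020.
Converting JDN 2409020 to the Gregorian calendar gives 28 July 1883 CE.

28 July 1883 CE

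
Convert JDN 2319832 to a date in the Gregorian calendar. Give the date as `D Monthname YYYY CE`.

20 May 1639 CE

Counting from JDN 2299161 = 15 Oct 1582 gives an offset of 20671 days.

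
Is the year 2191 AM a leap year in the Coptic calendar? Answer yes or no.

2191 mod 4 = 3; in the Coptic calendar a year is leap when year mod 4 = 3, so it is a leap year.

yes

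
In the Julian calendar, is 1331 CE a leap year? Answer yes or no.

no

1331 mod 4 = 3, so it is a common year in the Julian calendar.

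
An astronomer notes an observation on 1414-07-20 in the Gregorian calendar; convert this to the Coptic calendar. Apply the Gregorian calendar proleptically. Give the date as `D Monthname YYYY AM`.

Both dates share Julian Day Number 2237713; in the Coptic calendar that is 17 Epip 1130 AM.

17 Epip 1130 AM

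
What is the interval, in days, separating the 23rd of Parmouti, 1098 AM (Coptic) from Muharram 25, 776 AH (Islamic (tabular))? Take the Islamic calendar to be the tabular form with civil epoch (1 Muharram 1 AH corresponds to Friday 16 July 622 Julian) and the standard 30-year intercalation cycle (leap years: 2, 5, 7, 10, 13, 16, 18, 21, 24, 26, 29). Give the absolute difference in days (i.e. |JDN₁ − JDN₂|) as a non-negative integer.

2843

JDN of the first date = 2225941.
JDN of the second date = 2223098.
|2223098 − 2225941| = 2843.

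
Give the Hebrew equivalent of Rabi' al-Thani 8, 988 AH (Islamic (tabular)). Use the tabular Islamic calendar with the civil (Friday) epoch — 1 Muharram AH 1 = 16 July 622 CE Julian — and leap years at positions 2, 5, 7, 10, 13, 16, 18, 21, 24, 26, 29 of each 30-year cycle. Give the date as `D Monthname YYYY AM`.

The source date corresponds to 2 June 1580 in the proleptic Gregorian calendar (JDN 2298296).
That day falls on 9 Sivan 5340 AM in the Hebrew calendar.

9 Sivan 5340 AM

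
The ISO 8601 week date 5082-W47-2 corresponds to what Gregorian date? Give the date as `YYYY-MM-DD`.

5082-11-21

ISO week 1 of 5082 is the week containing the first Thursday of 5082.
Week 47, day 2 (Tuesday) lands on 5082-11-21.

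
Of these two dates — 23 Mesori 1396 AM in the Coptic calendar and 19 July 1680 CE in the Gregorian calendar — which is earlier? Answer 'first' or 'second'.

The two dates have Julian Day Numbers 2334906 and 2334868 respectively.
Since 2334868 < 2334906, the second date comes first.

second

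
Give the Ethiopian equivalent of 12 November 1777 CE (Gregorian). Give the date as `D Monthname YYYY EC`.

Julian Day Number of the source date = 2370412.
Converting JDN 2370412 to the Ethiopian calendar gives 5 Hidar 1770 EC.

5 Hidar 1770 EC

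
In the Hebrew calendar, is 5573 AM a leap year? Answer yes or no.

yes

Hebrew year 5573 is year 6 of its 19-year Metonic cycle; leap years are at positions 3, 6, 8, 11, 14, 17, 19, so it is a leap year (13 months).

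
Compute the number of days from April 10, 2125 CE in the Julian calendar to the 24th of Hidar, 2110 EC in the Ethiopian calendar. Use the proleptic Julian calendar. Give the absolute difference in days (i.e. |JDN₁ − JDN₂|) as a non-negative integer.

First date → JDN 2497314; second date → JDN 2494616.
The interval is |2497314 − 2494616| = 2698 days.

2698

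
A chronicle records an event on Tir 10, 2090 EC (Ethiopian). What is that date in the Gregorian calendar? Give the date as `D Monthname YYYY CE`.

18 January 2098 CE

Both dates share Julian Day Number 2487357; in the Gregorian calendar that is 18 January 2098 CE.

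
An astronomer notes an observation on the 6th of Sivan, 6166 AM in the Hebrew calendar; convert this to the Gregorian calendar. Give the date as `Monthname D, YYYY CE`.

Julian Day Number of the source date = 2599977.
Converting JDN 2599977 to the Gregorian calendar gives 24 May 2406 CE.

May 24, 2406 CE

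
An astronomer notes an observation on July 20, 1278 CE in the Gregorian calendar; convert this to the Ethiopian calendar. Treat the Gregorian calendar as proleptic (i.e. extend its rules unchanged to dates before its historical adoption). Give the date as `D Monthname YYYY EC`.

19 Hamle 1270 EC

Julian Day Number of the source date = 2188041.
Converting JDN 2188041 to the Ethiopian calendar gives 19 Hamle 1270 EC.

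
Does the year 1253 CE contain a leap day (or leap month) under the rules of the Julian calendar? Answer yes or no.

no

1253 mod 4 = 1, so it is a common year in the Julian calendar.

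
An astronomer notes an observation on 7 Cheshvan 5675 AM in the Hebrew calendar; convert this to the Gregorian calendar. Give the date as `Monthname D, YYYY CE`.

October 27, 1914 CE

Julian Day Number of the source date = 2420433.
Converting JDN 2420433 to the Gregorian calendar gives 27 October 1914 CE.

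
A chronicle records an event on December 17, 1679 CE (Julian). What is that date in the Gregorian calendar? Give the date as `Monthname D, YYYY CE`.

For dates in this range the Gregorian date is 10 days ahead of the Julian.
17 December 1679 Julian + 10 days → 27 December 1679 Gregorian.

December 27, 1679 CE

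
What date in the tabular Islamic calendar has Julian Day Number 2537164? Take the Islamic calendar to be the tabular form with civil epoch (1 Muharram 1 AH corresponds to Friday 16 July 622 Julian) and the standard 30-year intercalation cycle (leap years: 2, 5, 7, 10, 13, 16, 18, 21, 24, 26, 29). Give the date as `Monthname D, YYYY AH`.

Jumada al-Awwal 4, 1662 AH

JDN 2537164 is 2 June 2234 in the Gregorian calendar.
In the tabular Islamic calendar that day is Jumada al-Awwal 4, 1662 AH.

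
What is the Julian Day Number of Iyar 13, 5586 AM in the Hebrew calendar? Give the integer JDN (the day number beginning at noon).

Equivalently 20 May 1826 (Gregorian).
JDN 2299161 is 15 October 1582 CE (Gregorian); the target day is +88971 days from there, so JDN = 2388132.

2388132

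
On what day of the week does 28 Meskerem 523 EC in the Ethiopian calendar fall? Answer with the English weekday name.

Wednesday

Equivalently 27 September 530 Gregorian, JDN 1914908.
1914908 ≡ 2 (mod 7); counting from Monday = 0 gives Wednesday.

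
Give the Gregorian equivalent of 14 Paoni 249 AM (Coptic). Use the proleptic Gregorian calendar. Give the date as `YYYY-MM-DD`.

Both dates share Julian Day Number 1915895; in the Gregorian calendar that is 10 June 533 CE.

0533-06-10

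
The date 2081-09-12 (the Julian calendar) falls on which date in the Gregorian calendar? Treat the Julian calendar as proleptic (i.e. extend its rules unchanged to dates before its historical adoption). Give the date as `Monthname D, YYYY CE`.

September 25, 2081 CE

The Julian–Gregorian offset here is 13 days (Julian trailing).
12 September 2081 Julian + 13 days → 25 September 2081 Gregorian.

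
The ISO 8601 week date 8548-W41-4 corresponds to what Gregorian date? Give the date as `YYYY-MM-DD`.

8548-10-10

ISO week 1 of 8548 is the week containing the first Thursday of 8548.
Week 41, day 4 (Thursday) lands on 8548-10-10.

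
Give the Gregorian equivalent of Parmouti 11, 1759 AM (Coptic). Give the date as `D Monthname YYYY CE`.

19 April 2043 CE

Julian Day Number of the source date = 2467359.
Converting JDN 2467359 to the Gregorian calendar gives 19 April 2043 CE.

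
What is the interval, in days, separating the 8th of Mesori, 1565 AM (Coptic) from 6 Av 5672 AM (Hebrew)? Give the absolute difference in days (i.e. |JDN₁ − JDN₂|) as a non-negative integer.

First date → JDN 2396618; second date → JDN 2419604.
The interval is |2396618 − 2419604| = 22986 days.

22986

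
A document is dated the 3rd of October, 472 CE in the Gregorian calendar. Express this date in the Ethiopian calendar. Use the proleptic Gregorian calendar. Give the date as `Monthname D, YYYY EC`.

Julian Day Number of the source date = 1893731.
Converting JDN 1893731 to the Ethiopian calendar gives 5 Tikimt 465 EC.

Tikimt 5, 465 EC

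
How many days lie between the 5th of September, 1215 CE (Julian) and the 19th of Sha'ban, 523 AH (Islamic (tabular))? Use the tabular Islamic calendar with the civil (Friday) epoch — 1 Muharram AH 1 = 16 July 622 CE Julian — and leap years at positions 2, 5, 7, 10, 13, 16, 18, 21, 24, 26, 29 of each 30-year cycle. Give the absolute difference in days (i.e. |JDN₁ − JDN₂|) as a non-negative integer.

31440

JDN of the first date = 2165084.
JDN of the second date = 2133644.
|2133644 − 2165084| = 31440.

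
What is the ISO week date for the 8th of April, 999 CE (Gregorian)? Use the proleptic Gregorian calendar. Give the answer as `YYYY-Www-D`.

The weekday is Monday (ISO weekday 1).
That Monday belongs to ISO week 15 of ISO year 999.

0999-W15-1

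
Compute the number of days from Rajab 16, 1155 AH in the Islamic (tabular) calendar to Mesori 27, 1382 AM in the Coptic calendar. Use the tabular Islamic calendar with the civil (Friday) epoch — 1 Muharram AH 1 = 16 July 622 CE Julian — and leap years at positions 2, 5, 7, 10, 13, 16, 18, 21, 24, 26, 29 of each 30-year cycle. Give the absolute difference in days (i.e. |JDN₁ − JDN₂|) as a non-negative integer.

27775

JDN of the first date = 2357571.
JDN of the second date = 2329796.
|2329796 − 2357571| = 27775.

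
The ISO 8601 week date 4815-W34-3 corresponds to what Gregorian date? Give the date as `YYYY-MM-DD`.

4815-08-19

ISO week 1 of 4815 is the week containing the first Thursday of 4815.
Week 34, day 3 (Wednesday) lands on 4815-08-19.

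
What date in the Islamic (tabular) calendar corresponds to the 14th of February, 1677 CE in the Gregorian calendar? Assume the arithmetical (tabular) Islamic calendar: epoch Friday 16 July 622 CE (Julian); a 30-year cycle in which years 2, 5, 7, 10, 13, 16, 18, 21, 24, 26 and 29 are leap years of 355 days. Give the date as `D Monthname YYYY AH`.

11 Dhu al-Hijjah 1087 AH

Both dates share Julian Day Number 2333617; in the tabular Islamic calendar that is 11 Dhu al-Hijjah 1087 AH.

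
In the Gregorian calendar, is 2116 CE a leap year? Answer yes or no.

yes

2116 is divisible by 4 and not by 100, so it is a leap year.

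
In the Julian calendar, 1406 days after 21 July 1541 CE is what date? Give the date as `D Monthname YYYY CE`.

27 May 1545 CE

Counting 1406 days forward from JDN 2284110 reaches JDN 2285516, which is 27 May 1545 CE.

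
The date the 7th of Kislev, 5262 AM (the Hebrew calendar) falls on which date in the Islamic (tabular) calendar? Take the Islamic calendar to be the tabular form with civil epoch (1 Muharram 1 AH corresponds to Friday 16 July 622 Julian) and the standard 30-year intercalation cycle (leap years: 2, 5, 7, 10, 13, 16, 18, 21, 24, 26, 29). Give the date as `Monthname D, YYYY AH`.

Jumada al-Awwal 7, 907 AH

Both dates share Julian Day Number 2269620; in the tabular Islamic calendar that is 7 Jumada al-Awwal 907 AH.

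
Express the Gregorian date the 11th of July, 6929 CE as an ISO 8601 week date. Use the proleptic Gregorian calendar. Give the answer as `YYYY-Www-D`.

6929-W28-1

The weekday is Monday (ISO weekday 1).
That Monday belongs to ISO week 28 of ISO year 6929.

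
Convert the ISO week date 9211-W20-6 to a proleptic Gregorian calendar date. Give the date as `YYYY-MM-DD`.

ISO week 1 of 9211 is the week containing the first Thursday of 9211.
Week 20, day 6 (Saturday) lands on 9211-05-21.

9211-05-21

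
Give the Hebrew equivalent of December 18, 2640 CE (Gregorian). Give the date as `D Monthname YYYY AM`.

13 Tevet 6401 AM

Julian Day Number of the source date = 2685652.
Converting JDN 2685652 to the Hebrew calendar gives 13 Tevet 6401 AM.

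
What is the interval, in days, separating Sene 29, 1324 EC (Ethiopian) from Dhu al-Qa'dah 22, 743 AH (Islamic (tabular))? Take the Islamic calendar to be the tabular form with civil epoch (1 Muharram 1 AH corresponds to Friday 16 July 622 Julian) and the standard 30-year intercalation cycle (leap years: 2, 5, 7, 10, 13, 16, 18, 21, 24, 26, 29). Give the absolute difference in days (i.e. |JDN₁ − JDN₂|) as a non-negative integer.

JDN of the first date = 2207745.
JDN of the second date = 2211696.
|2211696 − 2207745| = 3951.

3951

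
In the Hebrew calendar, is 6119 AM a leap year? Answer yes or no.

Hebrew year 6119 is year 1 of its 19-year Metonic cycle; leap years are at positions 3, 6, 8, 11, 14, 17, 19, so it is a common year (12 months).

no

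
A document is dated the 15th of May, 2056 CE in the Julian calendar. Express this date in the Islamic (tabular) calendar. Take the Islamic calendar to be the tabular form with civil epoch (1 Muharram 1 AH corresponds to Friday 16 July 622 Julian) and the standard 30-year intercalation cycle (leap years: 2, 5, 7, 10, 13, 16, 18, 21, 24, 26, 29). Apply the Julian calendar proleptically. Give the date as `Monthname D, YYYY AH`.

Julian Day Number of the source date = 2472147.
Converting JDN 2472147 to the tabular Islamic calendar gives 13 Dhu al-Qa'dah 1478 AH.

Dhu al-Qa'dah 13, 1478 AH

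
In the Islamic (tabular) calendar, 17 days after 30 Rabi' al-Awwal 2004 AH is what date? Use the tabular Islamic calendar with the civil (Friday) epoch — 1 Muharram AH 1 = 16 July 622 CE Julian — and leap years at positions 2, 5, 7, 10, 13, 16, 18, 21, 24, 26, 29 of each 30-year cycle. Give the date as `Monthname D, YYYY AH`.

Rabi' al-Thani 17, 2004 AH

The starting date is JDN 2658324; 2658324 + 17 = 2658341.
JDN 2658341 corresponds to Rabi' al-Thani 17, 2004 AH.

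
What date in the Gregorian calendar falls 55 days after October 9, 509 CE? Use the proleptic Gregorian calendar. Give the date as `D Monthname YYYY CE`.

The starting date is JDN 1907250; 1907250 + 55 = 1907305.
JDN 1907305 corresponds to 3 December 509 CE.

3 December 509 CE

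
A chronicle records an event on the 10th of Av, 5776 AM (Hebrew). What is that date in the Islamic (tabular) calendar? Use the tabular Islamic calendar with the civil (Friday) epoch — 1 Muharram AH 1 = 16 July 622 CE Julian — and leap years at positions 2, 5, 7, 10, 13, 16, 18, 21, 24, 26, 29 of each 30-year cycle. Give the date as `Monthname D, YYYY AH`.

Dhu al-Qa'dah 10, 1437 AH

Both dates share Julian Day Number 2457615; in the tabular Islamic calendar that is 10 Dhu al-Qa'dah 1437 AH.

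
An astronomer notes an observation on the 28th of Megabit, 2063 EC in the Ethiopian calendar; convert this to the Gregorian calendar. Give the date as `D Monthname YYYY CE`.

Julian Day Number of the source date = 2477573.
Converting JDN 2477573 to the Gregorian calendar gives 6 April 2071 CE.

6 April 2071 CE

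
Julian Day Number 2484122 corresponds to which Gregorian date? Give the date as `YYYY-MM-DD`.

2089-03-11

Counting from JDN 2299161 = 15 Oct 1582 gives an offset of 184961 days.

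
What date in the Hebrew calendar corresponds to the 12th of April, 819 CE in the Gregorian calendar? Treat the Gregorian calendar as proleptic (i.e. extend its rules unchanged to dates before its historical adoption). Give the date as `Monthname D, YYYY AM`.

Nisan 9, 4579 AM

Julian Day Number of the source date = 2020295.
Converting JDN 2020295 to the Hebrew calendar gives 9 Nisan 4579 AM.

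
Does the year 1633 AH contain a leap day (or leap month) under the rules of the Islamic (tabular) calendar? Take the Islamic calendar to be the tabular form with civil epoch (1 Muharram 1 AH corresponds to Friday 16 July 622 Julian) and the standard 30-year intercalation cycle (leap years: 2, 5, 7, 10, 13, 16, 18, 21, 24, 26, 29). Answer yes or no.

Year 1633 AH is year 13 of its 30-year cycle; leap positions are 2, 5, 7, 10, 13, 16, 18, 21, 24, 26, 29, so it is a leap year (355 days).

yes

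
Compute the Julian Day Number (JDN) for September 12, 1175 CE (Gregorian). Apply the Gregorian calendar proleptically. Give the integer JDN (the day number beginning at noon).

JDN 2451545 is 1 January 2000 CE (Gregorian); the target day is −301071 days from there, so JDN = 2150474.

2150474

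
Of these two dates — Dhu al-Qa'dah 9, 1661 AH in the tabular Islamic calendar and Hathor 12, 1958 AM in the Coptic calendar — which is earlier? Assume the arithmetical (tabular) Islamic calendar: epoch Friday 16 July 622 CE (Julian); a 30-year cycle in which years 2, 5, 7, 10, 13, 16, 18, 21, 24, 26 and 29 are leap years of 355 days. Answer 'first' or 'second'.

first

The two dates have Julian Day Numbers 2536992 and 2539895 respectively.
Since 2536992 < 2539895, the first date comes first.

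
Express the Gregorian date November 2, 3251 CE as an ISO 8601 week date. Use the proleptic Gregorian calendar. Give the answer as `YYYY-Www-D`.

The weekday is Thursday (ISO weekday 4).
That Thursday belongs to ISO week 44 of ISO year 3251.

3251-W44-4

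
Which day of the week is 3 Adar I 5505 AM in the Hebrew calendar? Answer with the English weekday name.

Friday

Equivalently 5 February 1745 Gregorian, JDN 2358444.
Since JDN mod 7 = 4 (0 = Monday), the day is Friday.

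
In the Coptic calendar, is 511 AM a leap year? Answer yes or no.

511 mod 4 = 3; in the Coptic calendar a year is leap when year mod 4 = 3, so it is a leap year.

yes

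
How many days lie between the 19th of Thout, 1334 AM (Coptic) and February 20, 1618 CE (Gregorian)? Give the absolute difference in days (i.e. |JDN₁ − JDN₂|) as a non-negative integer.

First date → JDN 2311926; second date → JDN 2312073.
The interval is |2311926 − 2312073| = 147 days.

147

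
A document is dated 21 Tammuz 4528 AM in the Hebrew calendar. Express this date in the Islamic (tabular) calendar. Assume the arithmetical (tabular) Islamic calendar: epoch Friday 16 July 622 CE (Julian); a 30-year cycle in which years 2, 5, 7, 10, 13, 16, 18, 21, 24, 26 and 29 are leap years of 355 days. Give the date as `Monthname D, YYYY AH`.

Jumada al-Thani 20, 151 AH

Julian Day Number of the source date = 2001762.
Converting JDN 2001762 to the tabular Islamic calendar gives 20 Jumada al-Thani 151 AH.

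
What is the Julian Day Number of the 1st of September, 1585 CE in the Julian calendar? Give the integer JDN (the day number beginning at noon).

In the Gregorian calendar the same day is 11 September 1585.
JDN 2451545 is 1 January 2000 CE (Gregorian); the target day is −151322 days from there, so JDN = 2300223.

2300223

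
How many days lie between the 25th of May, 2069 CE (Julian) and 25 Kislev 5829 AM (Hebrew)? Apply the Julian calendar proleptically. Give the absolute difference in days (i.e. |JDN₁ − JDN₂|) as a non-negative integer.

JDN of the first date = 2476905.
JDN of the second date = 2476735.
|2476735 − 2476905| = 170.

170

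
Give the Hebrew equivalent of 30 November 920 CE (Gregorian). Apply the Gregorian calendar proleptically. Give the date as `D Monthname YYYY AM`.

Julian Day Number of the source date = 2057417.
Converting JDN 2057417 to the Hebrew calendar gives 11 Kislev 4681 AM.

11 Kislev 4681 AM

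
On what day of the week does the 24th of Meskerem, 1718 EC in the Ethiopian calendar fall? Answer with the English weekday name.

Tuesday

This is JDN 2351378 (2 October 1725 Gregorian).
JDN 2351378 mod 7 = 1, and JDN 0 was a Monday, so this is a Tuesday.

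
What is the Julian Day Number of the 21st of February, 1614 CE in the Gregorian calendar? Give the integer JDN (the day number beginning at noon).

JDN 2299161 is 15 October 1582 CE (Gregorian); the target day is +11452 days from there, so JDN = 2310613.

2310613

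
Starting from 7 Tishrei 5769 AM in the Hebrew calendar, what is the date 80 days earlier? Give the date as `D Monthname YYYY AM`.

15 Tammuz 5768 AM

JDN of 7 Tishrei 5769 AM = 2454746.
2454746 − 80 = 2454666.
JDN 2454666 in the Hebrew calendar is 15 Tammuz 5768 AM.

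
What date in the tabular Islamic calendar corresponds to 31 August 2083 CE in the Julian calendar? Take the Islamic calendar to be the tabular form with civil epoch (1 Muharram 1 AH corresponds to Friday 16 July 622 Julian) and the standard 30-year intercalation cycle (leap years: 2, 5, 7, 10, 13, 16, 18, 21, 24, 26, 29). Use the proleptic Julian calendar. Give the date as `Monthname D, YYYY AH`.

Julian Day Number of the source date = 2482116.
Converting JDN 2482116 to the tabular Islamic calendar gives 1 Muharram 1507 AH.

Muharram 1, 1507 AH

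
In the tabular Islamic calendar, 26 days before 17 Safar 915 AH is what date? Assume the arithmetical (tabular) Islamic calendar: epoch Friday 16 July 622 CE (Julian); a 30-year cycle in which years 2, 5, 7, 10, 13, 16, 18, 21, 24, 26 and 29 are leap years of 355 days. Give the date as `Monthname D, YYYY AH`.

JDN of 17 Safar 915 AH = 2272377.
2272377 − 26 = 2272351.
JDN 2272351 in the tabular Islamic calendar is Muharram 21, 915 AH.

Muharram 21, 915 AH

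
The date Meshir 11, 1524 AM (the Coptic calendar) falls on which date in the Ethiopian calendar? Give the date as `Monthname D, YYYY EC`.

Yekatit 11, 1800 EC

Both dates share Julian Day Number 2381466; in the Ethiopian calendar that is 11 Yekatit 1800 EC.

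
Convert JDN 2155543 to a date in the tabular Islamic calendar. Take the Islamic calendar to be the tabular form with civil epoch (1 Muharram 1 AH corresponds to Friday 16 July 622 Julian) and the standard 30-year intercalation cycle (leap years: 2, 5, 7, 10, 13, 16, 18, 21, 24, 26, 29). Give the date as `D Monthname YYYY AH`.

6 Jumada al-Thani 585 AH

The proleptic Gregorian equivalent of JDN 2155543 is 29 July 1189.
In the tabular Islamic calendar that day is 6 Jumada al-Thani 585 AH.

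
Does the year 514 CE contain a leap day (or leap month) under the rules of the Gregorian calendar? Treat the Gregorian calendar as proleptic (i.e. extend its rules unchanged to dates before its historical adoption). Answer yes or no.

no

514 is not divisible by 4, so it is a common year.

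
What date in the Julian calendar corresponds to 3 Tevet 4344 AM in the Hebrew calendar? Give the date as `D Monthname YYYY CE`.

23 December 583 CE

The source date corresponds to 25 December 583 in the proleptic Gregorian calendar (JDN 1934355).
That day falls on 23 December 583 CE in the Julian calendar.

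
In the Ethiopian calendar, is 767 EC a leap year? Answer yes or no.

767 mod 4 = 3; in the Ethiopian calendar a year is leap when year mod 4 = 3, so it is a leap year.

yes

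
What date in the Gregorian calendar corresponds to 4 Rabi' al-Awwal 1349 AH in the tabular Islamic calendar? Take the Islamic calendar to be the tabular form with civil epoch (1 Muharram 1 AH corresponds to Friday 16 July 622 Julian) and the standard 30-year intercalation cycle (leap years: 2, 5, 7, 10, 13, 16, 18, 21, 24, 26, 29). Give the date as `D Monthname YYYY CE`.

30 July 1930 CE

Julian Day Number of the source date = 2426188.
Converting JDN 2426188 to the Gregorian calendar gives 30 July 1930 CE.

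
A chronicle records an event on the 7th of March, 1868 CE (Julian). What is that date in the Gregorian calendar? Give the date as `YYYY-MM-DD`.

At this point the Julian calendar is 12 days behind the Gregorian.
7 March 1868 Julian + 12 days → 19 March 1868 Gregorian.

1868-03-19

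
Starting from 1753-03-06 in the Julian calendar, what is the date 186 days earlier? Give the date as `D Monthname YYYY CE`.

The starting date is JDN 2361406; 2361406 − 186 = 2361220.
JDN 2361220 corresponds to 1 September 1752 CE.

1 September 1752 CE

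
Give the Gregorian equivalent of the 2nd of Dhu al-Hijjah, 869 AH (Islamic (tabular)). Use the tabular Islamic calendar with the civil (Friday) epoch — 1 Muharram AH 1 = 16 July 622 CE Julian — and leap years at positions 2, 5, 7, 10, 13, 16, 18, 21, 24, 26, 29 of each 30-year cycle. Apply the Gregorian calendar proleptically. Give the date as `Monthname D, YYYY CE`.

August 4, 1465 CE

Julian Day Number of the source date = 2256356.
Converting JDN 2256356 to the Gregorian calendar gives 4 August 1465 CE.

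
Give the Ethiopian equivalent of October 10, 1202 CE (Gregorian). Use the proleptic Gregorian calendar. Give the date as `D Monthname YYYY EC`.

Julian Day Number of the source date = 2160364.
Converting JDN 2160364 to the Ethiopian calendar gives 6 Tikimt 1195 EC.

6 Tikimt 1195 EC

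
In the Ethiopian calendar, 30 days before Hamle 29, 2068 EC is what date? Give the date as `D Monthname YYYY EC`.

The starting date is JDN 2479521; 2479521 − 30 = 2479491.
JDN 2479491 corresponds to 29 Sene 2068 EC.

29 Sene 2068 EC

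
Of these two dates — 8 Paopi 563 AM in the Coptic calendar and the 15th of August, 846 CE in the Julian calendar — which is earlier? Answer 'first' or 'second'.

second

The two dates have Julian Day Numbers 2030337 and 2030286 respectively.
Since 2030286 < 2030337, the second date comes first.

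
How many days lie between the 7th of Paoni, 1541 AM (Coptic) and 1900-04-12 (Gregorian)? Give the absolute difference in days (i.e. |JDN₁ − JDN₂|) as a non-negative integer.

27331

First date → JDN 2387791; second date → JDN 2415122.
The interval is |2387791 − 2415122| = 27331 days.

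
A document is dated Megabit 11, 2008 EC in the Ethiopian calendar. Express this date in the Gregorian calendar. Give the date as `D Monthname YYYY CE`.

Both dates share Julian Day Number 2457468; in the Gregorian calendar that is 20 March 2016 CE.

20 March 2016 CE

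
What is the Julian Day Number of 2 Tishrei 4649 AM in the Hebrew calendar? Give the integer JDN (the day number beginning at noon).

In the proleptic Gregorian calendar the same day is 15 September 888.
JDN 2400001 is 17 November 1858 CE (Gregorian), MJD 0; the target day is −354347 days from there, so JDN = 2045654.

2045654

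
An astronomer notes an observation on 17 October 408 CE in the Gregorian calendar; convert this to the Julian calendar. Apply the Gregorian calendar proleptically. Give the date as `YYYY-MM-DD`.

0408-10-16

For dates in this range the Gregorian date is 1 day ahead of the Julian.
17 October 408 Gregorian − 1 day → 16 October 408 Julian.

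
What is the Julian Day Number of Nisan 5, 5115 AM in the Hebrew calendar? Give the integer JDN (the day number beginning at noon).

2216048

In the proleptic Gregorian calendar the same day is 26 March 1355.
JDN 2400001 is 17 November 1858 CE (Gregorian), MJD 0; the target day is −183953 days from there, so JDN = 2216048.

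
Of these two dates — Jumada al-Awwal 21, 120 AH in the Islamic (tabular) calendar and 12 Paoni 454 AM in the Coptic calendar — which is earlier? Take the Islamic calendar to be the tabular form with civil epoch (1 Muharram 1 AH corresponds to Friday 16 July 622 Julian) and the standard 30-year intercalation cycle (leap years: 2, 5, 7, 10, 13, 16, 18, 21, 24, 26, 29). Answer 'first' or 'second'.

Converting both to JDN: 1990748 vs 1990769; the smaller is the first.

first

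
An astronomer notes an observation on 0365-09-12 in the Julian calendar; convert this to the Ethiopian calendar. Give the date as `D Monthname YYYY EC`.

Both dates share Julian Day Number 1854629; in the Ethiopian calendar that is 15 Meskerem 358 EC.

15 Meskerem 358 EC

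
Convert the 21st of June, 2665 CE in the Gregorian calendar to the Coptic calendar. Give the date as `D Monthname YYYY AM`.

9 Paoni 2381 AM

Both dates share Julian Day Number 2694603; in the Coptic calendar that is 9 Paoni 2381 AM.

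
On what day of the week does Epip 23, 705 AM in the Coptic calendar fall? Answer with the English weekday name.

Wednesday

This is JDN 2082488 (22 July 989 Gregorian).
Since JDN mod 7 = 2 (0 = Monday), the day is Wednesday.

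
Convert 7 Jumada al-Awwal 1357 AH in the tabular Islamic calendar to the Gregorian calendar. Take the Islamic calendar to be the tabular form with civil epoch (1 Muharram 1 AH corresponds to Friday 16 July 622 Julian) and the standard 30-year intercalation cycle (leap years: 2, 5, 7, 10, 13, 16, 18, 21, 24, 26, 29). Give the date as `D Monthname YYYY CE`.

5 July 1938 CE

Julian Day Number of the source date = 2429085.
Converting JDN 2429085 to the Gregorian calendar gives 5 July 1938 CE.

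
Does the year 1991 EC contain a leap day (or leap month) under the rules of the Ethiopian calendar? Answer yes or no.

yes

1991 mod 4 = 3; in the Ethiopian calendar a year is leap when year mod 4 = 3, so it is a leap year.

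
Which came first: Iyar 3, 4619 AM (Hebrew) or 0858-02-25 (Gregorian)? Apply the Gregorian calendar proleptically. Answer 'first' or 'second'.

The two dates have Julian Day Numbers 2034907 and 2034494 respectively.
Since 2034494 < 2034907, the second date comes first.

second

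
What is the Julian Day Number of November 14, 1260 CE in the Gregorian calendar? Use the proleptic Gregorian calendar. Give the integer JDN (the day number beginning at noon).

2181584

JDN 2299161 is 15 October 1582 CE (Gregorian); the target day is −117577 days from there, so JDN = 2181584.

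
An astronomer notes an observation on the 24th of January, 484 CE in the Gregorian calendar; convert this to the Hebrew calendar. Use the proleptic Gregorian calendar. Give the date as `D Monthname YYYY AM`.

10 Shevat 4244 AM

Julian Day Number of the source date = 1897861.
Converting JDN 1897861 to the Hebrew calendar gives 10 Shevat 4244 AM.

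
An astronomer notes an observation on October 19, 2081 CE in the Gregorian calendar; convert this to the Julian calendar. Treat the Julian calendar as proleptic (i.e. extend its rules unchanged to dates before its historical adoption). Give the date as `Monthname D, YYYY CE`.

For dates in this range the Gregorian date is 13 days ahead of the Julian.
19 October 2081 Gregorian − 13 days → 6 October 2081 Julian.

October 6, 2081 CE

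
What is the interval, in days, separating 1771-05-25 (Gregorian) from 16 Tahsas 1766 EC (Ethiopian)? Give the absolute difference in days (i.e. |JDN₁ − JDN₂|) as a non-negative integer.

943

First date → JDN 2368049; second date → JDN 2368992.
The interval is |2368049 − 2368992| = 943 days.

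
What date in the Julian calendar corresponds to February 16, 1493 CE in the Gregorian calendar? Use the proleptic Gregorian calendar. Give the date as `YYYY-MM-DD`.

1493-02-07

At this point the Julian calendar is 9 days behind the Gregorian.
16 February 1493 Gregorian − 9 days → 7 February 1493 Julian.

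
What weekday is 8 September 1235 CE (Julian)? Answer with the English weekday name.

Saturday

This is JDN 2172392 (15 September 1235 Gregorian).
JDN 2172392 mod 7 = 5, and JDN 0 was a Monday, so this is a Saturday.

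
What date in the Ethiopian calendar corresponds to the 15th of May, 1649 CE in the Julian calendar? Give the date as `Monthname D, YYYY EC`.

Both dates share Julian Day Number 2323490; in the Ethiopian calendar that is 20 Ginbot 1641 EC.

Ginbot 20, 1641 EC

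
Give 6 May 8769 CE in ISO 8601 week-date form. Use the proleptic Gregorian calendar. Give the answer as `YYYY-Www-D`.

The weekday is Tuesday (ISO weekday 2).
That Tuesday belongs to ISO week 19 of ISO year 8769.

8769-W19-2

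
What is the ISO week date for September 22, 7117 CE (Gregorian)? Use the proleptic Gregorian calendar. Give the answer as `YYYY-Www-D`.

7117-W38-6

The weekday is Saturday (ISO weekday 6).
That Saturday belongs to ISO week 38 of ISO year 7117.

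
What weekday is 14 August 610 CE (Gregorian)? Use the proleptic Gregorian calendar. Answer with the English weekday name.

Since JDN mod 7 = 1 (0 = Monday), the day is Tuesday.

Tuesday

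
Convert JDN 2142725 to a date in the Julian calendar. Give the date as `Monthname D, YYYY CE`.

The proleptic Gregorian equivalent of JDN 2142725 is 25 June 1154.
In the Julian calendar that day is June 18, 1154 CE.

June 18, 1154 CE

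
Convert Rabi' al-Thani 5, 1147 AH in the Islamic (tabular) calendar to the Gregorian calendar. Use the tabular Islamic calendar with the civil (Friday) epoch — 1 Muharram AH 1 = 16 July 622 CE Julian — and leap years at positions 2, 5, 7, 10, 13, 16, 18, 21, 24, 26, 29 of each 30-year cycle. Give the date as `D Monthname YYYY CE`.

4 September 1734 CE

Julian Day Number of the source date = 2354637.
Converting JDN 2354637 to the Gregorian calendar gives 4 September 1734 CE.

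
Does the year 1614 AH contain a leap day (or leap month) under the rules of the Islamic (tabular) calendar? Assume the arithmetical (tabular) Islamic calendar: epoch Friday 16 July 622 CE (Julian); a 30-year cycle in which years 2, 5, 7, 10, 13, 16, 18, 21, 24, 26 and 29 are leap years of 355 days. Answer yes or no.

Year 1614 AH is year 24 of its 30-year cycle; leap positions are 2, 5, 7, 10, 13, 16, 18, 21, 24, 26, 29, so it is a leap year (355 days).

yes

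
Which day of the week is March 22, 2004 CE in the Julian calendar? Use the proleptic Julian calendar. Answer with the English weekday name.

Equivalently 4 April 2004 Gregorian, JDN 2453100.
JDN 2453100 mod 7 = 6, and JDN 0 was a Monday, so this is a Sunday.

Sunday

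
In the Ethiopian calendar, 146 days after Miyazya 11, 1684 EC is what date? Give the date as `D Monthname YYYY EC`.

2 Meskerem 1685 EC

JDN of Miyazya 11, 1684 EC = 2339157.
2339157 + 146 = 2339303.
JDN 2339303 in the Ethiopian calendar is 2 Meskerem 1685 EC.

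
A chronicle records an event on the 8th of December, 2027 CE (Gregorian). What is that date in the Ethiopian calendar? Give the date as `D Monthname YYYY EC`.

28 Hidar 2020 EC

Both dates share Julian Day Number 2461748; in the Ethiopian calendar that is 28 Hidar 2020 EC.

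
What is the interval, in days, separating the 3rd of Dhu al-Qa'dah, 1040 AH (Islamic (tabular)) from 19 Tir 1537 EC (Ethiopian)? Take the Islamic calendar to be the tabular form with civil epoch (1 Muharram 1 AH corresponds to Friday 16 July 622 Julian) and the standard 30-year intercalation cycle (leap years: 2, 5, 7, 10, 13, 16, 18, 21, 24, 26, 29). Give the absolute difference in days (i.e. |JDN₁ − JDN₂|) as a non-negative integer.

31541

JDN of the first date = 2316924.
JDN of the second date = 2285383.
|2285383 − 2316924| = 31541.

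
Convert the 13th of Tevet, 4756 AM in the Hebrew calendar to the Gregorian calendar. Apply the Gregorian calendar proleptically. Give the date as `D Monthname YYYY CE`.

Both dates share Julian Day Number 2084824; in the Gregorian calendar that is 14 December 995 CE.

14 December 995 CE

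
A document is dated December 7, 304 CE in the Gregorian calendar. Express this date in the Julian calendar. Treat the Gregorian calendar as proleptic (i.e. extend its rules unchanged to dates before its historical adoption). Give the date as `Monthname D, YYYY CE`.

The Julian–Gregorian offset here is 1 day (Julian trailing).
7 December 304 Gregorian − 1 day → 6 December 304 Julian.

December 6, 304 CE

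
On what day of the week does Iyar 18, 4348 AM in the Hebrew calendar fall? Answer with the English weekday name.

Tuesday

This is JDN 1935935 (22 April 588 Gregorian).
1935935 ≡ 1 (mod 7); counting from Monday = 0 gives Tuesday.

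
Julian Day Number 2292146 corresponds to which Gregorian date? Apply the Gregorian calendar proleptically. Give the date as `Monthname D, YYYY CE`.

JDN 2451545 is 1 Jan 2000; 2292146 is −159399 days from there.

August 1, 1563 CE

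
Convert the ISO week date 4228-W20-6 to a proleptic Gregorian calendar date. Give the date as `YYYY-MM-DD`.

ISO week 1 of 4228 is the week containing the first Thursday of 4228.
Week 20, day 6 (Saturday) lands on 4228-05-17.

4228-05-17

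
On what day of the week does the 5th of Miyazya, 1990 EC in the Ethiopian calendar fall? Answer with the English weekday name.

In the Gregorian calendar this is 13 April 1998 (JDN 2450917).
Since JDN mod 7 = 0 (0 = Monday), the day is Monday.

Monday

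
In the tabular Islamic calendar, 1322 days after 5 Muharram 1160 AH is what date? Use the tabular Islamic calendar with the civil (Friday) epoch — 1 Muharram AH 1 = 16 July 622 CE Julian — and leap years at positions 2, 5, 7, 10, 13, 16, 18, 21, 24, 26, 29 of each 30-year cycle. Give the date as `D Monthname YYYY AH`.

28 Ramadan 1163 AH

The starting date is JDN 2359155; 2359155 + 1322 = 2360477.
JDN 2360477 corresponds to 28 Ramadan 1163 AH.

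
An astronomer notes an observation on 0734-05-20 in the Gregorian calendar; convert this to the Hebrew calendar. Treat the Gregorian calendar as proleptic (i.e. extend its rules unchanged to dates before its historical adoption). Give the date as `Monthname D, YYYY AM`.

Sivan 8, 4494 AM

Both dates share Julian Day Number 1989287; in the Hebrew calendar that is 8 Sivan 4494 AM.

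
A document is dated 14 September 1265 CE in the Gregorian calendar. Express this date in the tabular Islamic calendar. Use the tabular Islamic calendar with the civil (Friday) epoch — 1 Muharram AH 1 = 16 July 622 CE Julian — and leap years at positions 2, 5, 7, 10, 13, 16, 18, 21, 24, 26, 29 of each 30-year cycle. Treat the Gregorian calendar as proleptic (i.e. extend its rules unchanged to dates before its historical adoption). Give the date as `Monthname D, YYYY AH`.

Both dates share Julian Day Number 2183349; in the tabular Islamic calendar that is 24 Dhu al-Qa'dah 663 AH.

Dhu al-Qa'dah 24, 663 AH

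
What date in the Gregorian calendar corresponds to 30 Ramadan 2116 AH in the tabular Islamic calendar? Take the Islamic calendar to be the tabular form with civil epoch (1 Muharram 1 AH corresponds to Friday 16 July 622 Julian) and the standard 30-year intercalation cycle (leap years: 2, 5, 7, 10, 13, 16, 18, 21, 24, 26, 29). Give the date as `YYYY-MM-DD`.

Both dates share Julian Day Number 2698190; in the Gregorian calendar that is 17 April 2675 CE.

2675-04-17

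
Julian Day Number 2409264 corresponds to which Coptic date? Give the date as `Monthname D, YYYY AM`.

Paremhat 20, 1600 AM

The Gregorian equivalent of JDN 2409264 is 28 March 1884.
In the Coptic calendar that day is Paremhat 20, 1600 AM.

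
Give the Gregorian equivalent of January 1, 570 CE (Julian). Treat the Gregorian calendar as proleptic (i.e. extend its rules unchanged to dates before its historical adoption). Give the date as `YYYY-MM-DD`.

The Julian–Gregorian offset here is 2 days (Julian trailing).
1 January 570 Julian + 2 days → 3 January 570 Gregorian.

0570-01-03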